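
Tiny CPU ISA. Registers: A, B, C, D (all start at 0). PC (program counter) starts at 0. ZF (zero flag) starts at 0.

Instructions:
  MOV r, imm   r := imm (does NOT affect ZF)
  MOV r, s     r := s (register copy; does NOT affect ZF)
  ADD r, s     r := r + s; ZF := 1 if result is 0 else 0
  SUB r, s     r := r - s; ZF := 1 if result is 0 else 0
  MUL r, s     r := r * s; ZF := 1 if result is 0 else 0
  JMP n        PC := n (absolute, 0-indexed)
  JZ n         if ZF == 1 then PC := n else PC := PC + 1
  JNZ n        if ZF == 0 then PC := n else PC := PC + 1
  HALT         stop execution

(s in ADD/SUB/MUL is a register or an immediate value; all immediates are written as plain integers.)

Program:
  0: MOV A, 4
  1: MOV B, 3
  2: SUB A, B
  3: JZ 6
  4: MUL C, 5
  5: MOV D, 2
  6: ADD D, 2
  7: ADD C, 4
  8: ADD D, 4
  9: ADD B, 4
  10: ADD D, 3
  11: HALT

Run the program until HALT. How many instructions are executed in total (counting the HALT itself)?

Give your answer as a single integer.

Step 1: PC=0 exec 'MOV A, 4'. After: A=4 B=0 C=0 D=0 ZF=0 PC=1
Step 2: PC=1 exec 'MOV B, 3'. After: A=4 B=3 C=0 D=0 ZF=0 PC=2
Step 3: PC=2 exec 'SUB A, B'. After: A=1 B=3 C=0 D=0 ZF=0 PC=3
Step 4: PC=3 exec 'JZ 6'. After: A=1 B=3 C=0 D=0 ZF=0 PC=4
Step 5: PC=4 exec 'MUL C, 5'. After: A=1 B=3 C=0 D=0 ZF=1 PC=5
Step 6: PC=5 exec 'MOV D, 2'. After: A=1 B=3 C=0 D=2 ZF=1 PC=6
Step 7: PC=6 exec 'ADD D, 2'. After: A=1 B=3 C=0 D=4 ZF=0 PC=7
Step 8: PC=7 exec 'ADD C, 4'. After: A=1 B=3 C=4 D=4 ZF=0 PC=8
Step 9: PC=8 exec 'ADD D, 4'. After: A=1 B=3 C=4 D=8 ZF=0 PC=9
Step 10: PC=9 exec 'ADD B, 4'. After: A=1 B=7 C=4 D=8 ZF=0 PC=10
Step 11: PC=10 exec 'ADD D, 3'. After: A=1 B=7 C=4 D=11 ZF=0 PC=11
Step 12: PC=11 exec 'HALT'. After: A=1 B=7 C=4 D=11 ZF=0 PC=11 HALTED
Total instructions executed: 12

Answer: 12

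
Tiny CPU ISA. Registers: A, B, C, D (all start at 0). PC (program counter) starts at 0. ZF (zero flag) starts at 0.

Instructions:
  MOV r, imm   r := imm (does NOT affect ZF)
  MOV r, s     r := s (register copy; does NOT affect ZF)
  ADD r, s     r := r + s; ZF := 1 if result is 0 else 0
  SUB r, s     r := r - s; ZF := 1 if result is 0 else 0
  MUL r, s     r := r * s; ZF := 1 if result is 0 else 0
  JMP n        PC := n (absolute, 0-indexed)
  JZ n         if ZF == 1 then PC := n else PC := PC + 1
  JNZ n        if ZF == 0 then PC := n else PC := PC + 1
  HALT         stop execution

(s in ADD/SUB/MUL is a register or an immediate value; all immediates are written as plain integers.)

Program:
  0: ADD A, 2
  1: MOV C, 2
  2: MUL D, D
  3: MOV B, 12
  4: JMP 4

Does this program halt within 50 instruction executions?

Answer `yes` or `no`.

Step 1: PC=0 exec 'ADD A, 2'. After: A=2 B=0 C=0 D=0 ZF=0 PC=1
Step 2: PC=1 exec 'MOV C, 2'. After: A=2 B=0 C=2 D=0 ZF=0 PC=2
Step 3: PC=2 exec 'MUL D, D'. After: A=2 B=0 C=2 D=0 ZF=1 PC=3
Step 4: PC=3 exec 'MOV B, 12'. After: A=2 B=12 C=2 D=0 ZF=1 PC=4
Step 5: PC=4 exec 'JMP 4'. After: A=2 B=12 C=2 D=0 ZF=1 PC=4
State after step 5 equals state after step 4: the program is in a cycle of length 1 and will never halt.

Answer: no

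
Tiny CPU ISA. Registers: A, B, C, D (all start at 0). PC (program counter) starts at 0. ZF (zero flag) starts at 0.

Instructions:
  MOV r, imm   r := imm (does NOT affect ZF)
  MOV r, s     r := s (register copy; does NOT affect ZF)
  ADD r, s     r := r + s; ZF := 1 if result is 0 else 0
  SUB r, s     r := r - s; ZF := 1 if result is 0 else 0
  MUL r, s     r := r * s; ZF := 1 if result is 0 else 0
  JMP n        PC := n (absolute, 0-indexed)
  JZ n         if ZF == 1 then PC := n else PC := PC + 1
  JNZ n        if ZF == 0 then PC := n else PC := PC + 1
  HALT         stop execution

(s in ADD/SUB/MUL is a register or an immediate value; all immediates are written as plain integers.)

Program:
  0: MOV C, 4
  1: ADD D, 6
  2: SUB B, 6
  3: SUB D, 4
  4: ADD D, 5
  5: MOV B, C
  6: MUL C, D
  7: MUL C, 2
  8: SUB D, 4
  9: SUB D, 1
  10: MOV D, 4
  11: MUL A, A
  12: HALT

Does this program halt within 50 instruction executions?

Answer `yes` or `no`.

Step 1: PC=0 exec 'MOV C, 4'. After: A=0 B=0 C=4 D=0 ZF=0 PC=1
Step 2: PC=1 exec 'ADD D, 6'. After: A=0 B=0 C=4 D=6 ZF=0 PC=2
Step 3: PC=2 exec 'SUB B, 6'. After: A=0 B=-6 C=4 D=6 ZF=0 PC=3
Step 4: PC=3 exec 'SUB D, 4'. After: A=0 B=-6 C=4 D=2 ZF=0 PC=4
Step 5: PC=4 exec 'ADD D, 5'. After: A=0 B=-6 C=4 D=7 ZF=0 PC=5
Step 6: PC=5 exec 'MOV B, C'. After: A=0 B=4 C=4 D=7 ZF=0 PC=6
Step 7: PC=6 exec 'MUL C, D'. After: A=0 B=4 C=28 D=7 ZF=0 PC=7
Step 8: PC=7 exec 'MUL C, 2'. After: A=0 B=4 C=56 D=7 ZF=0 PC=8
Step 9: PC=8 exec 'SUB D, 4'. After: A=0 B=4 C=56 D=3 ZF=0 PC=9
Step 10: PC=9 exec 'SUB D, 1'. After: A=0 B=4 C=56 D=2 ZF=0 PC=10
Step 11: PC=10 exec 'MOV D, 4'. After: A=0 B=4 C=56 D=4 ZF=0 PC=11
Step 12: PC=11 exec 'MUL A, A'. After: A=0 B=4 C=56 D=4 ZF=1 PC=12
Step 13: PC=12 exec 'HALT'. After: A=0 B=4 C=56 D=4 ZF=1 PC=12 HALTED

Answer: yes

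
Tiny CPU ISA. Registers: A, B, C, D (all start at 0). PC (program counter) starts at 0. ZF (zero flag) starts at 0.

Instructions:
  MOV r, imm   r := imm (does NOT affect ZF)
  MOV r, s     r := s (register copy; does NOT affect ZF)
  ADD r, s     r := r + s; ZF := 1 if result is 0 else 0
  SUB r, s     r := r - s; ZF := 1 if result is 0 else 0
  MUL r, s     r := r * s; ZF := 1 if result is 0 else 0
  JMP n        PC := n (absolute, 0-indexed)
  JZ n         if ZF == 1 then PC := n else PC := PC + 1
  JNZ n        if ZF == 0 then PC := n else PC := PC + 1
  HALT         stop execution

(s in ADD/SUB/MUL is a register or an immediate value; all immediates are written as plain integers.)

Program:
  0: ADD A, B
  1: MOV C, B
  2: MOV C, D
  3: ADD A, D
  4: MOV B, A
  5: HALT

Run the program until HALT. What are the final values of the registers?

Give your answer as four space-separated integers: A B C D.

Answer: 0 0 0 0

Derivation:
Step 1: PC=0 exec 'ADD A, B'. After: A=0 B=0 C=0 D=0 ZF=1 PC=1
Step 2: PC=1 exec 'MOV C, B'. After: A=0 B=0 C=0 D=0 ZF=1 PC=2
Step 3: PC=2 exec 'MOV C, D'. After: A=0 B=0 C=0 D=0 ZF=1 PC=3
Step 4: PC=3 exec 'ADD A, D'. After: A=0 B=0 C=0 D=0 ZF=1 PC=4
Step 5: PC=4 exec 'MOV B, A'. After: A=0 B=0 C=0 D=0 ZF=1 PC=5
Step 6: PC=5 exec 'HALT'. After: A=0 B=0 C=0 D=0 ZF=1 PC=5 HALTED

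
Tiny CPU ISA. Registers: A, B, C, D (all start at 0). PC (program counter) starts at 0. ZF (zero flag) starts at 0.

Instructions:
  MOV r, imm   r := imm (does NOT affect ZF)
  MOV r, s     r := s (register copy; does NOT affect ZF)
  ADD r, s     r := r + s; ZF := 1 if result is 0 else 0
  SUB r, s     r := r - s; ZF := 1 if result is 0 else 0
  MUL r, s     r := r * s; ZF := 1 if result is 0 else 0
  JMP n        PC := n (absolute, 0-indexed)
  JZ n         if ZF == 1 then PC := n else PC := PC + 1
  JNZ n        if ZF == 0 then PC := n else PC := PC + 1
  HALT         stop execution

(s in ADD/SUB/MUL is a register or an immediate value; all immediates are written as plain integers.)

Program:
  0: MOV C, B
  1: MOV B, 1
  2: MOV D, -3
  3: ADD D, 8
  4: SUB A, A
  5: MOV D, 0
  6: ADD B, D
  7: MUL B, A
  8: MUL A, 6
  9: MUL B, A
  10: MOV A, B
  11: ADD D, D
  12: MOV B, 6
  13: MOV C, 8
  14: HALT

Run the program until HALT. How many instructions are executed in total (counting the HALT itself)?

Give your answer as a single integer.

Step 1: PC=0 exec 'MOV C, B'. After: A=0 B=0 C=0 D=0 ZF=0 PC=1
Step 2: PC=1 exec 'MOV B, 1'. After: A=0 B=1 C=0 D=0 ZF=0 PC=2
Step 3: PC=2 exec 'MOV D, -3'. After: A=0 B=1 C=0 D=-3 ZF=0 PC=3
Step 4: PC=3 exec 'ADD D, 8'. After: A=0 B=1 C=0 D=5 ZF=0 PC=4
Step 5: PC=4 exec 'SUB A, A'. After: A=0 B=1 C=0 D=5 ZF=1 PC=5
Step 6: PC=5 exec 'MOV D, 0'. After: A=0 B=1 C=0 D=0 ZF=1 PC=6
Step 7: PC=6 exec 'ADD B, D'. After: A=0 B=1 C=0 D=0 ZF=0 PC=7
Step 8: PC=7 exec 'MUL B, A'. After: A=0 B=0 C=0 D=0 ZF=1 PC=8
Step 9: PC=8 exec 'MUL A, 6'. After: A=0 B=0 C=0 D=0 ZF=1 PC=9
Step 10: PC=9 exec 'MUL B, A'. After: A=0 B=0 C=0 D=0 ZF=1 PC=10
Step 11: PC=10 exec 'MOV A, B'. After: A=0 B=0 C=0 D=0 ZF=1 PC=11
Step 12: PC=11 exec 'ADD D, D'. After: A=0 B=0 C=0 D=0 ZF=1 PC=12
Step 13: PC=12 exec 'MOV B, 6'. After: A=0 B=6 C=0 D=0 ZF=1 PC=13
Step 14: PC=13 exec 'MOV C, 8'. After: A=0 B=6 C=8 D=0 ZF=1 PC=14
Step 15: PC=14 exec 'HALT'. After: A=0 B=6 C=8 D=0 ZF=1 PC=14 HALTED
Total instructions executed: 15

Answer: 15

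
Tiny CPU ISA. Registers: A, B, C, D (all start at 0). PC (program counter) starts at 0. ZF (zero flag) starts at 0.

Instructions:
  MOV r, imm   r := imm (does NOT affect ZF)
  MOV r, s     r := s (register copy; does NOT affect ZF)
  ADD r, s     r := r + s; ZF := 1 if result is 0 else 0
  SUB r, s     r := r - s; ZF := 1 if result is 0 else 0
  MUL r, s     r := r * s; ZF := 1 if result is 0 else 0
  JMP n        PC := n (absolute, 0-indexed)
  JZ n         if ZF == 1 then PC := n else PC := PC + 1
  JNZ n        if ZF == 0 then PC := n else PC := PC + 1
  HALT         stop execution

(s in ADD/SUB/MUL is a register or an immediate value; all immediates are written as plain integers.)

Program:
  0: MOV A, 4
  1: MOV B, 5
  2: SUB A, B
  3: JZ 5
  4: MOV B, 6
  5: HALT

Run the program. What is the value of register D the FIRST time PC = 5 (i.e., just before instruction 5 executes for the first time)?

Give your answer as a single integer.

Step 1: PC=0 exec 'MOV A, 4'. After: A=4 B=0 C=0 D=0 ZF=0 PC=1
Step 2: PC=1 exec 'MOV B, 5'. After: A=4 B=5 C=0 D=0 ZF=0 PC=2
Step 3: PC=2 exec 'SUB A, B'. After: A=-1 B=5 C=0 D=0 ZF=0 PC=3
Step 4: PC=3 exec 'JZ 5'. After: A=-1 B=5 C=0 D=0 ZF=0 PC=4
Step 5: PC=4 exec 'MOV B, 6'. After: A=-1 B=6 C=0 D=0 ZF=0 PC=5
First time PC=5: D=0

0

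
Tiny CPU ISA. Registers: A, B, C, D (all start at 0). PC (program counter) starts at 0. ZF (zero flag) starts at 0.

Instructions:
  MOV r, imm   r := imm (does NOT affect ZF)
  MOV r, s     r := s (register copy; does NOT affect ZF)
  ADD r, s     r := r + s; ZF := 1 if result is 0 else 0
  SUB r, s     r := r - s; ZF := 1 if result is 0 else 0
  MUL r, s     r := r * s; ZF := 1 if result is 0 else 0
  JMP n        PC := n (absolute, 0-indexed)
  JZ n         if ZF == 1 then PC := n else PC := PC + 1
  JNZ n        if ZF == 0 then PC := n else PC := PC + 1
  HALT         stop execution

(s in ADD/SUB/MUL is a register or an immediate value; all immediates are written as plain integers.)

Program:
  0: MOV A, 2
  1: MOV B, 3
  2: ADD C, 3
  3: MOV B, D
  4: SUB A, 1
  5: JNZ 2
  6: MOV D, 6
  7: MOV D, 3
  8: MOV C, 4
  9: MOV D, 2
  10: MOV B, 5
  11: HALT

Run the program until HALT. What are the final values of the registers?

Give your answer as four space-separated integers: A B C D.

Step 1: PC=0 exec 'MOV A, 2'. After: A=2 B=0 C=0 D=0 ZF=0 PC=1
Step 2: PC=1 exec 'MOV B, 3'. After: A=2 B=3 C=0 D=0 ZF=0 PC=2
Step 3: PC=2 exec 'ADD C, 3'. After: A=2 B=3 C=3 D=0 ZF=0 PC=3
Step 4: PC=3 exec 'MOV B, D'. After: A=2 B=0 C=3 D=0 ZF=0 PC=4
Step 5: PC=4 exec 'SUB A, 1'. After: A=1 B=0 C=3 D=0 ZF=0 PC=5
Step 6: PC=5 exec 'JNZ 2'. After: A=1 B=0 C=3 D=0 ZF=0 PC=2
Step 7: PC=2 exec 'ADD C, 3'. After: A=1 B=0 C=6 D=0 ZF=0 PC=3
Step 8: PC=3 exec 'MOV B, D'. After: A=1 B=0 C=6 D=0 ZF=0 PC=4
Step 9: PC=4 exec 'SUB A, 1'. After: A=0 B=0 C=6 D=0 ZF=1 PC=5
Step 10: PC=5 exec 'JNZ 2'. After: A=0 B=0 C=6 D=0 ZF=1 PC=6
Step 11: PC=6 exec 'MOV D, 6'. After: A=0 B=0 C=6 D=6 ZF=1 PC=7
Step 12: PC=7 exec 'MOV D, 3'. After: A=0 B=0 C=6 D=3 ZF=1 PC=8
Step 13: PC=8 exec 'MOV C, 4'. After: A=0 B=0 C=4 D=3 ZF=1 PC=9
Step 14: PC=9 exec 'MOV D, 2'. After: A=0 B=0 C=4 D=2 ZF=1 PC=10
Step 15: PC=10 exec 'MOV B, 5'. After: A=0 B=5 C=4 D=2 ZF=1 PC=11
Step 16: PC=11 exec 'HALT'. After: A=0 B=5 C=4 D=2 ZF=1 PC=11 HALTED

Answer: 0 5 4 2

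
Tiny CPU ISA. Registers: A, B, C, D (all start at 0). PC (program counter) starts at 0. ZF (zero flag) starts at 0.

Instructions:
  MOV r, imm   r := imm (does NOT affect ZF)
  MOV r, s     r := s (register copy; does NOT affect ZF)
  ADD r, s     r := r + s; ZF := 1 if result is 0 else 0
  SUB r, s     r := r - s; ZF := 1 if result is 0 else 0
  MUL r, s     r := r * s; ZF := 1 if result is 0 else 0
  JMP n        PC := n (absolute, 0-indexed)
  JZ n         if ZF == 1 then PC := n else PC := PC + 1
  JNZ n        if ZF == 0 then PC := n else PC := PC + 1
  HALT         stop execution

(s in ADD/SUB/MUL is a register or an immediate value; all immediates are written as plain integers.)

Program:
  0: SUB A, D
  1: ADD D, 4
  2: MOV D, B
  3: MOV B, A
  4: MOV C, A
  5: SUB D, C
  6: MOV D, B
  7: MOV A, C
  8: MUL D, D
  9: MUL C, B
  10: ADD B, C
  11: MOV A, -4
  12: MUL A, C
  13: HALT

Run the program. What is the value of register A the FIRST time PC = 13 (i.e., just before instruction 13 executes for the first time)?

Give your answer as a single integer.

Step 1: PC=0 exec 'SUB A, D'. After: A=0 B=0 C=0 D=0 ZF=1 PC=1
Step 2: PC=1 exec 'ADD D, 4'. After: A=0 B=0 C=0 D=4 ZF=0 PC=2
Step 3: PC=2 exec 'MOV D, B'. After: A=0 B=0 C=0 D=0 ZF=0 PC=3
Step 4: PC=3 exec 'MOV B, A'. After: A=0 B=0 C=0 D=0 ZF=0 PC=4
Step 5: PC=4 exec 'MOV C, A'. After: A=0 B=0 C=0 D=0 ZF=0 PC=5
Step 6: PC=5 exec 'SUB D, C'. After: A=0 B=0 C=0 D=0 ZF=1 PC=6
Step 7: PC=6 exec 'MOV D, B'. After: A=0 B=0 C=0 D=0 ZF=1 PC=7
Step 8: PC=7 exec 'MOV A, C'. After: A=0 B=0 C=0 D=0 ZF=1 PC=8
Step 9: PC=8 exec 'MUL D, D'. After: A=0 B=0 C=0 D=0 ZF=1 PC=9
Step 10: PC=9 exec 'MUL C, B'. After: A=0 B=0 C=0 D=0 ZF=1 PC=10
Step 11: PC=10 exec 'ADD B, C'. After: A=0 B=0 C=0 D=0 ZF=1 PC=11
Step 12: PC=11 exec 'MOV A, -4'. After: A=-4 B=0 C=0 D=0 ZF=1 PC=12
Step 13: PC=12 exec 'MUL A, C'. After: A=0 B=0 C=0 D=0 ZF=1 PC=13
First time PC=13: A=0

0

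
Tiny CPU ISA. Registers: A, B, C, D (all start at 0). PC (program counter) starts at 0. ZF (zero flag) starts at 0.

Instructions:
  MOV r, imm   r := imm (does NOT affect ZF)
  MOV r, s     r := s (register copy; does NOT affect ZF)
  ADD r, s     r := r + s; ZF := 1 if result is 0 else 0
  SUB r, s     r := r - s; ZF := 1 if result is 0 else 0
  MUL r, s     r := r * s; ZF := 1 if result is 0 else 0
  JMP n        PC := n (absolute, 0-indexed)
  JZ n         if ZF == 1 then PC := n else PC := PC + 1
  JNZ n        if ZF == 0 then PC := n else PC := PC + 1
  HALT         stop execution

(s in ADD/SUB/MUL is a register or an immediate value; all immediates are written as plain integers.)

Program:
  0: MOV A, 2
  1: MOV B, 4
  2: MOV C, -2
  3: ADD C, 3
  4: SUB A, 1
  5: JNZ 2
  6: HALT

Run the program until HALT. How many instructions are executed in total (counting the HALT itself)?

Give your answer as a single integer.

Answer: 11

Derivation:
Step 1: PC=0 exec 'MOV A, 2'. After: A=2 B=0 C=0 D=0 ZF=0 PC=1
Step 2: PC=1 exec 'MOV B, 4'. After: A=2 B=4 C=0 D=0 ZF=0 PC=2
Step 3: PC=2 exec 'MOV C, -2'. After: A=2 B=4 C=-2 D=0 ZF=0 PC=3
Step 4: PC=3 exec 'ADD C, 3'. After: A=2 B=4 C=1 D=0 ZF=0 PC=4
Step 5: PC=4 exec 'SUB A, 1'. After: A=1 B=4 C=1 D=0 ZF=0 PC=5
Step 6: PC=5 exec 'JNZ 2'. After: A=1 B=4 C=1 D=0 ZF=0 PC=2
Step 7: PC=2 exec 'MOV C, -2'. After: A=1 B=4 C=-2 D=0 ZF=0 PC=3
Step 8: PC=3 exec 'ADD C, 3'. After: A=1 B=4 C=1 D=0 ZF=0 PC=4
Step 9: PC=4 exec 'SUB A, 1'. After: A=0 B=4 C=1 D=0 ZF=1 PC=5
Step 10: PC=5 exec 'JNZ 2'. After: A=0 B=4 C=1 D=0 ZF=1 PC=6
Step 11: PC=6 exec 'HALT'. After: A=0 B=4 C=1 D=0 ZF=1 PC=6 HALTED
Total instructions executed: 11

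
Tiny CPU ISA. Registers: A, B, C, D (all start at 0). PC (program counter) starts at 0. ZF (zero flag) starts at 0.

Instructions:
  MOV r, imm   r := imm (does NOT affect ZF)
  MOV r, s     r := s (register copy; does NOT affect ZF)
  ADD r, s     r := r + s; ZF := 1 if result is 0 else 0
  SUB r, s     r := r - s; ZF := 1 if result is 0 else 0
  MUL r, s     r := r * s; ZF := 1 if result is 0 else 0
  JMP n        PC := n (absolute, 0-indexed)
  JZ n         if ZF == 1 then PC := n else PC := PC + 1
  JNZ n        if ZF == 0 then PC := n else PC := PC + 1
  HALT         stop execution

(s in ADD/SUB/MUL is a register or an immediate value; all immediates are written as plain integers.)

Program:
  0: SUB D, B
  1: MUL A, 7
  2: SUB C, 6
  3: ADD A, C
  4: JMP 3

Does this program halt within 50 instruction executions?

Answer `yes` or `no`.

Step 1: PC=0 exec 'SUB D, B'. After: A=0 B=0 C=0 D=0 ZF=1 PC=1
Step 2: PC=1 exec 'MUL A, 7'. After: A=0 B=0 C=0 D=0 ZF=1 PC=2
Step 3: PC=2 exec 'SUB C, 6'. After: A=0 B=0 C=-6 D=0 ZF=0 PC=3
Step 4: PC=3 exec 'ADD A, C'. After: A=-6 B=0 C=-6 D=0 ZF=0 PC=4
Step 5: PC=4 exec 'JMP 3'. After: A=-6 B=0 C=-6 D=0 ZF=0 PC=3
Step 6: PC=3 exec 'ADD A, C'. After: A=-12 B=0 C=-6 D=0 ZF=0 PC=4
Step 7: PC=4 exec 'JMP 3'. After: A=-12 B=0 C=-6 D=0 ZF=0 PC=3
Step 8: PC=3 exec 'ADD A, C'. After: A=-18 B=0 C=-6 D=0 ZF=0 PC=4
Step 9: PC=4 exec 'JMP 3'. After: A=-18 B=0 C=-6 D=0 ZF=0 PC=3
Step 10: PC=3 exec 'ADD A, C'. After: A=-24 B=0 C=-6 D=0 ZF=0 PC=4
Step 11: PC=4 exec 'JMP 3'. After: A=-24 B=0 C=-6 D=0 ZF=0 PC=3
Step 12: PC=3 exec 'ADD A, C'. After: A=-30 B=0 C=-6 D=0 ZF=0 PC=4
Step 13: PC=4 exec 'JMP 3'. After: A=-30 B=0 C=-6 D=0 ZF=0 PC=3
Step 14: PC=3 exec 'ADD A, C'. After: A=-36 B=0 C=-6 D=0 ZF=0 PC=4
Step 15: PC=4 exec 'JMP 3'. After: A=-36 B=0 C=-6 D=0 ZF=0 PC=3
After 50 steps: not halted. PC revisits the same instructions with no path to HALT; will never halt.

Answer: no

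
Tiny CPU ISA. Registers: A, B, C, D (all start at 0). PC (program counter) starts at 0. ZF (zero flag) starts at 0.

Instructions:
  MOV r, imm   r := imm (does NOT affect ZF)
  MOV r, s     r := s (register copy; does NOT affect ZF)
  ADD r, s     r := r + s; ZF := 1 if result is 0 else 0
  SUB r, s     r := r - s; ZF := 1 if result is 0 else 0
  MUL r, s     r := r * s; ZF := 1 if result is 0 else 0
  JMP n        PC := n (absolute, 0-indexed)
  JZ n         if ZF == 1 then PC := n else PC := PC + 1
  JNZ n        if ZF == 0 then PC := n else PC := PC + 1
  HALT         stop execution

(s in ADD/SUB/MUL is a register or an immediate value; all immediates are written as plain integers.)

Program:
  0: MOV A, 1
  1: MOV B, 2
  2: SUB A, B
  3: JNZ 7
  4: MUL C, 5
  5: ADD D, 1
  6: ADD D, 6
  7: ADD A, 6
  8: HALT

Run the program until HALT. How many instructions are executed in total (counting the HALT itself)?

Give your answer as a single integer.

Answer: 6

Derivation:
Step 1: PC=0 exec 'MOV A, 1'. After: A=1 B=0 C=0 D=0 ZF=0 PC=1
Step 2: PC=1 exec 'MOV B, 2'. After: A=1 B=2 C=0 D=0 ZF=0 PC=2
Step 3: PC=2 exec 'SUB A, B'. After: A=-1 B=2 C=0 D=0 ZF=0 PC=3
Step 4: PC=3 exec 'JNZ 7'. After: A=-1 B=2 C=0 D=0 ZF=0 PC=7
Step 5: PC=7 exec 'ADD A, 6'. After: A=5 B=2 C=0 D=0 ZF=0 PC=8
Step 6: PC=8 exec 'HALT'. After: A=5 B=2 C=0 D=0 ZF=0 PC=8 HALTED
Total instructions executed: 6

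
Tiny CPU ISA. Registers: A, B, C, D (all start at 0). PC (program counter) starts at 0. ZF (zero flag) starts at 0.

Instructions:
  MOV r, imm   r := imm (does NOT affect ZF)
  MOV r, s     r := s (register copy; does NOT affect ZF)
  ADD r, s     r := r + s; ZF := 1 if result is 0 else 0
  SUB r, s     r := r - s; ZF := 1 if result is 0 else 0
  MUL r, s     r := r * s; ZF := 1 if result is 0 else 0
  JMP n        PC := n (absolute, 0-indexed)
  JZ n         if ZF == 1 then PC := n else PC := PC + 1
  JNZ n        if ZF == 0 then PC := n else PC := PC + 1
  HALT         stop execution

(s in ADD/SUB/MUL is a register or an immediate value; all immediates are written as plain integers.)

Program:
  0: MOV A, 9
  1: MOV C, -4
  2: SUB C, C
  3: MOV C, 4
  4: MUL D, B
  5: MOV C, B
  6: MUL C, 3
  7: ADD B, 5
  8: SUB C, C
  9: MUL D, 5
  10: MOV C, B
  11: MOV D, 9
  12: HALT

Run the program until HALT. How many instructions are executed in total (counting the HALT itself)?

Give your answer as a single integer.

Step 1: PC=0 exec 'MOV A, 9'. After: A=9 B=0 C=0 D=0 ZF=0 PC=1
Step 2: PC=1 exec 'MOV C, -4'. After: A=9 B=0 C=-4 D=0 ZF=0 PC=2
Step 3: PC=2 exec 'SUB C, C'. After: A=9 B=0 C=0 D=0 ZF=1 PC=3
Step 4: PC=3 exec 'MOV C, 4'. After: A=9 B=0 C=4 D=0 ZF=1 PC=4
Step 5: PC=4 exec 'MUL D, B'. After: A=9 B=0 C=4 D=0 ZF=1 PC=5
Step 6: PC=5 exec 'MOV C, B'. After: A=9 B=0 C=0 D=0 ZF=1 PC=6
Step 7: PC=6 exec 'MUL C, 3'. After: A=9 B=0 C=0 D=0 ZF=1 PC=7
Step 8: PC=7 exec 'ADD B, 5'. After: A=9 B=5 C=0 D=0 ZF=0 PC=8
Step 9: PC=8 exec 'SUB C, C'. After: A=9 B=5 C=0 D=0 ZF=1 PC=9
Step 10: PC=9 exec 'MUL D, 5'. After: A=9 B=5 C=0 D=0 ZF=1 PC=10
Step 11: PC=10 exec 'MOV C, B'. After: A=9 B=5 C=5 D=0 ZF=1 PC=11
Step 12: PC=11 exec 'MOV D, 9'. After: A=9 B=5 C=5 D=9 ZF=1 PC=12
Step 13: PC=12 exec 'HALT'. After: A=9 B=5 C=5 D=9 ZF=1 PC=12 HALTED
Total instructions executed: 13

Answer: 13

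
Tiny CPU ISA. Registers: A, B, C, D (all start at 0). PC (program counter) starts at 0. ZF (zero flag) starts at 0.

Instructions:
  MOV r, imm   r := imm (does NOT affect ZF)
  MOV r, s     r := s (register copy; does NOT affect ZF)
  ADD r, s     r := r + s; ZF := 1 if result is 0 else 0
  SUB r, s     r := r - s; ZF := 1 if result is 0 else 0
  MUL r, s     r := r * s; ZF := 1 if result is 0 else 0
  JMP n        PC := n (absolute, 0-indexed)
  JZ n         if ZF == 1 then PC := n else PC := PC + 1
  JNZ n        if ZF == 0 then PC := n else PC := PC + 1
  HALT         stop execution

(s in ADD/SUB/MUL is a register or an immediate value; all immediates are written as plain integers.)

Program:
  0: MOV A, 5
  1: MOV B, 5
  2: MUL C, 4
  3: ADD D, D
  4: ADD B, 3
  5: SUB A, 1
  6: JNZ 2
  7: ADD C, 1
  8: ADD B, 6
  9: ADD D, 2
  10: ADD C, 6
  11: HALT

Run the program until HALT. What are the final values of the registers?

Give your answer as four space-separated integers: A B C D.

Step 1: PC=0 exec 'MOV A, 5'. After: A=5 B=0 C=0 D=0 ZF=0 PC=1
Step 2: PC=1 exec 'MOV B, 5'. After: A=5 B=5 C=0 D=0 ZF=0 PC=2
Step 3: PC=2 exec 'MUL C, 4'. After: A=5 B=5 C=0 D=0 ZF=1 PC=3
Step 4: PC=3 exec 'ADD D, D'. After: A=5 B=5 C=0 D=0 ZF=1 PC=4
Step 5: PC=4 exec 'ADD B, 3'. After: A=5 B=8 C=0 D=0 ZF=0 PC=5
Step 6: PC=5 exec 'SUB A, 1'. After: A=4 B=8 C=0 D=0 ZF=0 PC=6
Step 7: PC=6 exec 'JNZ 2'. After: A=4 B=8 C=0 D=0 ZF=0 PC=2
Step 8: PC=2 exec 'MUL C, 4'. After: A=4 B=8 C=0 D=0 ZF=1 PC=3
Step 9: PC=3 exec 'ADD D, D'. After: A=4 B=8 C=0 D=0 ZF=1 PC=4
Step 10: PC=4 exec 'ADD B, 3'. After: A=4 B=11 C=0 D=0 ZF=0 PC=5
Step 11: PC=5 exec 'SUB A, 1'. After: A=3 B=11 C=0 D=0 ZF=0 PC=6
Step 12: PC=6 exec 'JNZ 2'. After: A=3 B=11 C=0 D=0 ZF=0 PC=2
Step 13: PC=2 exec 'MUL C, 4'. After: A=3 B=11 C=0 D=0 ZF=1 PC=3
Step 14: PC=3 exec 'ADD D, D'. After: A=3 B=11 C=0 D=0 ZF=1 PC=4
Step 15: PC=4 exec 'ADD B, 3'. After: A=3 B=14 C=0 D=0 ZF=0 PC=5
Step 16: PC=5 exec 'SUB A, 1'. After: A=2 B=14 C=0 D=0 ZF=0 PC=6
Step 17: PC=6 exec 'JNZ 2'. After: A=2 B=14 C=0 D=0 ZF=0 PC=2
Step 18: PC=2 exec 'MUL C, 4'. After: A=2 B=14 C=0 D=0 ZF=1 PC=3
Step 19: PC=3 exec 'ADD D, D'. After: A=2 B=14 C=0 D=0 ZF=1 PC=4
Step 20: PC=4 exec 'ADD B, 3'. After: A=2 B=17 C=0 D=0 ZF=0 PC=5
Step 21: PC=5 exec 'SUB A, 1'. After: A=1 B=17 C=0 D=0 ZF=0 PC=6
Step 22: PC=6 exec 'JNZ 2'. After: A=1 B=17 C=0 D=0 ZF=0 PC=2
Step 23: PC=2 exec 'MUL C, 4'. After: A=1 B=17 C=0 D=0 ZF=1 PC=3
Step 24: PC=3 exec 'ADD D, D'. After: A=1 B=17 C=0 D=0 ZF=1 PC=4
Step 25: PC=4 exec 'ADD B, 3'. After: A=1 B=20 C=0 D=0 ZF=0 PC=5
Step 26: PC=5 exec 'SUB A, 1'. After: A=0 B=20 C=0 D=0 ZF=1 PC=6
Step 27: PC=6 exec 'JNZ 2'. After: A=0 B=20 C=0 D=0 ZF=1 PC=7
Step 28: PC=7 exec 'ADD C, 1'. After: A=0 B=20 C=1 D=0 ZF=0 PC=8
Step 29: PC=8 exec 'ADD B, 6'. After: A=0 B=26 C=1 D=0 ZF=0 PC=9
Step 30: PC=9 exec 'ADD D, 2'. After: A=0 B=26 C=1 D=2 ZF=0 PC=10
Step 31: PC=10 exec 'ADD C, 6'. After: A=0 B=26 C=7 D=2 ZF=0 PC=11
Step 32: PC=11 exec 'HALT'. After: A=0 B=26 C=7 D=2 ZF=0 PC=11 HALTED

Answer: 0 26 7 2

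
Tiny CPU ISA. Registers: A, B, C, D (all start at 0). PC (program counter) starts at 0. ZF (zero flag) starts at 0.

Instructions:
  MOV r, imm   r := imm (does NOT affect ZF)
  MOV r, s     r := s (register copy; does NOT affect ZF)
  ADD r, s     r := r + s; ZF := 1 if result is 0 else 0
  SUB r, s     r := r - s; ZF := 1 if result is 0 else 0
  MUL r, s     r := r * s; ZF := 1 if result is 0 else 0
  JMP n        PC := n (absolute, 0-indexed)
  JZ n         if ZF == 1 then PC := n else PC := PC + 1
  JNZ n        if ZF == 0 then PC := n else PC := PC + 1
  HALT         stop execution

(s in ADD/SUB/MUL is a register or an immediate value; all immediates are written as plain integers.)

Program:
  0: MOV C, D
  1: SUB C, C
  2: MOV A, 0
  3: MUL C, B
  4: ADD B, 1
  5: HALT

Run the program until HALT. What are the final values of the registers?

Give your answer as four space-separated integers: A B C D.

Step 1: PC=0 exec 'MOV C, D'. After: A=0 B=0 C=0 D=0 ZF=0 PC=1
Step 2: PC=1 exec 'SUB C, C'. After: A=0 B=0 C=0 D=0 ZF=1 PC=2
Step 3: PC=2 exec 'MOV A, 0'. After: A=0 B=0 C=0 D=0 ZF=1 PC=3
Step 4: PC=3 exec 'MUL C, B'. After: A=0 B=0 C=0 D=0 ZF=1 PC=4
Step 5: PC=4 exec 'ADD B, 1'. After: A=0 B=1 C=0 D=0 ZF=0 PC=5
Step 6: PC=5 exec 'HALT'. After: A=0 B=1 C=0 D=0 ZF=0 PC=5 HALTED

Answer: 0 1 0 0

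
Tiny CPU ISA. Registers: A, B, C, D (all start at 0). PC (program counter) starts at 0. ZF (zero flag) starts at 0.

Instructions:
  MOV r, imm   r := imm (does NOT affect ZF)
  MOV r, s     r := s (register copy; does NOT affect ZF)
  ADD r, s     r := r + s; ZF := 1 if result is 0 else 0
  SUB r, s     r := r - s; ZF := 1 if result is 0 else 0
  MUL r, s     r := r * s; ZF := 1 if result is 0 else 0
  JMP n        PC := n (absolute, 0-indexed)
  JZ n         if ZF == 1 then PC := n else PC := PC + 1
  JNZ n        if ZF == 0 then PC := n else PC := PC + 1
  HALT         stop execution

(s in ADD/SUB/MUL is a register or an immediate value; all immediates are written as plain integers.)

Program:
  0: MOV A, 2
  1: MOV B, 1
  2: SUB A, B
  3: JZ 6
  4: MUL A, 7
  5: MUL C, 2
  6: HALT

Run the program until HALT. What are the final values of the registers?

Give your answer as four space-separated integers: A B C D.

Step 1: PC=0 exec 'MOV A, 2'. After: A=2 B=0 C=0 D=0 ZF=0 PC=1
Step 2: PC=1 exec 'MOV B, 1'. After: A=2 B=1 C=0 D=0 ZF=0 PC=2
Step 3: PC=2 exec 'SUB A, B'. After: A=1 B=1 C=0 D=0 ZF=0 PC=3
Step 4: PC=3 exec 'JZ 6'. After: A=1 B=1 C=0 D=0 ZF=0 PC=4
Step 5: PC=4 exec 'MUL A, 7'. After: A=7 B=1 C=0 D=0 ZF=0 PC=5
Step 6: PC=5 exec 'MUL C, 2'. After: A=7 B=1 C=0 D=0 ZF=1 PC=6
Step 7: PC=6 exec 'HALT'. After: A=7 B=1 C=0 D=0 ZF=1 PC=6 HALTED

Answer: 7 1 0 0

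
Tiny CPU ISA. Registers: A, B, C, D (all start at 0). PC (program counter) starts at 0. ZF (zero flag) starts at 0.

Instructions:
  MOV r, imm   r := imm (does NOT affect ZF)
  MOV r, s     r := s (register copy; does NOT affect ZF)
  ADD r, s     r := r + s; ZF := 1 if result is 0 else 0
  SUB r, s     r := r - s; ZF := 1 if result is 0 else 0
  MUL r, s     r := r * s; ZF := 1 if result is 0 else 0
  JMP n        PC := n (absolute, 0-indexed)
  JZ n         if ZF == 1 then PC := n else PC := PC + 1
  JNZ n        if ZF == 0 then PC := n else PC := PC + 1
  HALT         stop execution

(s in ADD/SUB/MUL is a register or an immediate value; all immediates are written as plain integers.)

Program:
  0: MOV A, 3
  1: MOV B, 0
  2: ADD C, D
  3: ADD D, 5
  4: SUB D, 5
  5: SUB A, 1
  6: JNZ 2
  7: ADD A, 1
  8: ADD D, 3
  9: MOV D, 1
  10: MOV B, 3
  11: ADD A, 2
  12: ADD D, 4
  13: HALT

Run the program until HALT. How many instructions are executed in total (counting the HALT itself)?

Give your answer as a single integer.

Step 1: PC=0 exec 'MOV A, 3'. After: A=3 B=0 C=0 D=0 ZF=0 PC=1
Step 2: PC=1 exec 'MOV B, 0'. After: A=3 B=0 C=0 D=0 ZF=0 PC=2
Step 3: PC=2 exec 'ADD C, D'. After: A=3 B=0 C=0 D=0 ZF=1 PC=3
Step 4: PC=3 exec 'ADD D, 5'. After: A=3 B=0 C=0 D=5 ZF=0 PC=4
Step 5: PC=4 exec 'SUB D, 5'. After: A=3 B=0 C=0 D=0 ZF=1 PC=5
Step 6: PC=5 exec 'SUB A, 1'. After: A=2 B=0 C=0 D=0 ZF=0 PC=6
Step 7: PC=6 exec 'JNZ 2'. After: A=2 B=0 C=0 D=0 ZF=0 PC=2
Step 8: PC=2 exec 'ADD C, D'. After: A=2 B=0 C=0 D=0 ZF=1 PC=3
Step 9: PC=3 exec 'ADD D, 5'. After: A=2 B=0 C=0 D=5 ZF=0 PC=4
Step 10: PC=4 exec 'SUB D, 5'. After: A=2 B=0 C=0 D=0 ZF=1 PC=5
Step 11: PC=5 exec 'SUB A, 1'. After: A=1 B=0 C=0 D=0 ZF=0 PC=6
Step 12: PC=6 exec 'JNZ 2'. After: A=1 B=0 C=0 D=0 ZF=0 PC=2
Step 13: PC=2 exec 'ADD C, D'. After: A=1 B=0 C=0 D=0 ZF=1 PC=3
Step 14: PC=3 exec 'ADD D, 5'. After: A=1 B=0 C=0 D=5 ZF=0 PC=4
Step 15: PC=4 exec 'SUB D, 5'. After: A=1 B=0 C=0 D=0 ZF=1 PC=5
Step 16: PC=5 exec 'SUB A, 1'. After: A=0 B=0 C=0 D=0 ZF=1 PC=6
Step 17: PC=6 exec 'JNZ 2'. After: A=0 B=0 C=0 D=0 ZF=1 PC=7
Step 18: PC=7 exec 'ADD A, 1'. After: A=1 B=0 C=0 D=0 ZF=0 PC=8
Step 19: PC=8 exec 'ADD D, 3'. After: A=1 B=0 C=0 D=3 ZF=0 PC=9
Step 20: PC=9 exec 'MOV D, 1'. After: A=1 B=0 C=0 D=1 ZF=0 PC=10
Step 21: PC=10 exec 'MOV B, 3'. After: A=1 B=3 C=0 D=1 ZF=0 PC=11
Step 22: PC=11 exec 'ADD A, 2'. After: A=3 B=3 C=0 D=1 ZF=0 PC=12
Step 23: PC=12 exec 'ADD D, 4'. After: A=3 B=3 C=0 D=5 ZF=0 PC=13
Step 24: PC=13 exec 'HALT'. After: A=3 B=3 C=0 D=5 ZF=0 PC=13 HALTED
Total instructions executed: 24

Answer: 24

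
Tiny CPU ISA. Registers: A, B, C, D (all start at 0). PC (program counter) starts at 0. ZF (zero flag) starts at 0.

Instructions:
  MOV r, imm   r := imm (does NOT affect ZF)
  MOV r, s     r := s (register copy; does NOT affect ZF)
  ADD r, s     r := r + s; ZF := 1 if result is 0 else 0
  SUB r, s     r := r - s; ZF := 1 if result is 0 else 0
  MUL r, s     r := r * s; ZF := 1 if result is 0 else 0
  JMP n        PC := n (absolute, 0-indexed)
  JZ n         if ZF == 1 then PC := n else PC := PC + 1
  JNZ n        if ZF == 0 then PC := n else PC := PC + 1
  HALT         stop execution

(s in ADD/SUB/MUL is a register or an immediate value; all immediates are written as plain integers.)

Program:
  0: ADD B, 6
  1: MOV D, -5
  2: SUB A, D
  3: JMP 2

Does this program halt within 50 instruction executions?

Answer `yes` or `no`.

Answer: no

Derivation:
Step 1: PC=0 exec 'ADD B, 6'. After: A=0 B=6 C=0 D=0 ZF=0 PC=1
Step 2: PC=1 exec 'MOV D, -5'. After: A=0 B=6 C=0 D=-5 ZF=0 PC=2
Step 3: PC=2 exec 'SUB A, D'. After: A=5 B=6 C=0 D=-5 ZF=0 PC=3
Step 4: PC=3 exec 'JMP 2'. After: A=5 B=6 C=0 D=-5 ZF=0 PC=2
Step 5: PC=2 exec 'SUB A, D'. After: A=10 B=6 C=0 D=-5 ZF=0 PC=3
Step 6: PC=3 exec 'JMP 2'. After: A=10 B=6 C=0 D=-5 ZF=0 PC=2
Step 7: PC=2 exec 'SUB A, D'. After: A=15 B=6 C=0 D=-5 ZF=0 PC=3
Step 8: PC=3 exec 'JMP 2'. After: A=15 B=6 C=0 D=-5 ZF=0 PC=2
Step 9: PC=2 exec 'SUB A, D'. After: A=20 B=6 C=0 D=-5 ZF=0 PC=3
Step 10: PC=3 exec 'JMP 2'. After: A=20 B=6 C=0 D=-5 ZF=0 PC=2
Step 11: PC=2 exec 'SUB A, D'. After: A=25 B=6 C=0 D=-5 ZF=0 PC=3
Step 12: PC=3 exec 'JMP 2'. After: A=25 B=6 C=0 D=-5 ZF=0 PC=2
Step 13: PC=2 exec 'SUB A, D'. After: A=30 B=6 C=0 D=-5 ZF=0 PC=3
Step 14: PC=3 exec 'JMP 2'. After: A=30 B=6 C=0 D=-5 ZF=0 PC=2
Step 15: PC=2 exec 'SUB A, D'. After: A=35 B=6 C=0 D=-5 ZF=0 PC=3
After 50 steps: not halted. PC revisits the same instructions with no path to HALT; will never halt.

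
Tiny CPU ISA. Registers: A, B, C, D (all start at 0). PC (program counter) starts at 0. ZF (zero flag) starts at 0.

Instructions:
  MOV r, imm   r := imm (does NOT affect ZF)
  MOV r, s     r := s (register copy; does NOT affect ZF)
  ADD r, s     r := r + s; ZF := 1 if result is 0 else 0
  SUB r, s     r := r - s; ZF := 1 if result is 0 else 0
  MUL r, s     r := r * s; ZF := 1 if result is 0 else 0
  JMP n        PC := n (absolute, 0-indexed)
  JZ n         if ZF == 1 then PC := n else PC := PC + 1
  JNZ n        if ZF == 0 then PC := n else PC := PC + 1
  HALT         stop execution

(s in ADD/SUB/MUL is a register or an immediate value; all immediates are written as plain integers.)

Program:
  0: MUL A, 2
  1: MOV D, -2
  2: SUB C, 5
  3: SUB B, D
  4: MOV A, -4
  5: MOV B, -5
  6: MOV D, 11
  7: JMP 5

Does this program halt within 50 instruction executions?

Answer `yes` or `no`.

Answer: no

Derivation:
Step 1: PC=0 exec 'MUL A, 2'. After: A=0 B=0 C=0 D=0 ZF=1 PC=1
Step 2: PC=1 exec 'MOV D, -2'. After: A=0 B=0 C=0 D=-2 ZF=1 PC=2
Step 3: PC=2 exec 'SUB C, 5'. After: A=0 B=0 C=-5 D=-2 ZF=0 PC=3
Step 4: PC=3 exec 'SUB B, D'. After: A=0 B=2 C=-5 D=-2 ZF=0 PC=4
Step 5: PC=4 exec 'MOV A, -4'. After: A=-4 B=2 C=-5 D=-2 ZF=0 PC=5
Step 6: PC=5 exec 'MOV B, -5'. After: A=-4 B=-5 C=-5 D=-2 ZF=0 PC=6
Step 7: PC=6 exec 'MOV D, 11'. After: A=-4 B=-5 C=-5 D=11 ZF=0 PC=7
Step 8: PC=7 exec 'JMP 5'. After: A=-4 B=-5 C=-5 D=11 ZF=0 PC=5
Step 9: PC=5 exec 'MOV B, -5'. After: A=-4 B=-5 C=-5 D=11 ZF=0 PC=6
Step 10: PC=6 exec 'MOV D, 11'. After: A=-4 B=-5 C=-5 D=11 ZF=0 PC=7
State after step 10 equals state after step 7: the program is in a cycle of length 3 and will never halt.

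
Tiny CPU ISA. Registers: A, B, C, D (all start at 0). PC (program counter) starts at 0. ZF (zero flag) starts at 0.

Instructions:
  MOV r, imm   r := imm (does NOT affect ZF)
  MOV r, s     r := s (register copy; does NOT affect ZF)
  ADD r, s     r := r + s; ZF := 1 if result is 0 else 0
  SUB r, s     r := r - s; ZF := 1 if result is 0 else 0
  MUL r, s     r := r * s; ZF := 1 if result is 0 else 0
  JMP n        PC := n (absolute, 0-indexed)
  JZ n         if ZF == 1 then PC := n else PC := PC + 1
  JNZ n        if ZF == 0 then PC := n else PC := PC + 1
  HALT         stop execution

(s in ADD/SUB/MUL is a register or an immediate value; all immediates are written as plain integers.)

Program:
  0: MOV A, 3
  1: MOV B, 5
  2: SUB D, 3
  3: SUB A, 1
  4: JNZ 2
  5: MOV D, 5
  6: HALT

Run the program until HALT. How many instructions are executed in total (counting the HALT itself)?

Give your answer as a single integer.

Answer: 13

Derivation:
Step 1: PC=0 exec 'MOV A, 3'. After: A=3 B=0 C=0 D=0 ZF=0 PC=1
Step 2: PC=1 exec 'MOV B, 5'. After: A=3 B=5 C=0 D=0 ZF=0 PC=2
Step 3: PC=2 exec 'SUB D, 3'. After: A=3 B=5 C=0 D=-3 ZF=0 PC=3
Step 4: PC=3 exec 'SUB A, 1'. After: A=2 B=5 C=0 D=-3 ZF=0 PC=4
Step 5: PC=4 exec 'JNZ 2'. After: A=2 B=5 C=0 D=-3 ZF=0 PC=2
Step 6: PC=2 exec 'SUB D, 3'. After: A=2 B=5 C=0 D=-6 ZF=0 PC=3
Step 7: PC=3 exec 'SUB A, 1'. After: A=1 B=5 C=0 D=-6 ZF=0 PC=4
Step 8: PC=4 exec 'JNZ 2'. After: A=1 B=5 C=0 D=-6 ZF=0 PC=2
Step 9: PC=2 exec 'SUB D, 3'. After: A=1 B=5 C=0 D=-9 ZF=0 PC=3
Step 10: PC=3 exec 'SUB A, 1'. After: A=0 B=5 C=0 D=-9 ZF=1 PC=4
Step 11: PC=4 exec 'JNZ 2'. After: A=0 B=5 C=0 D=-9 ZF=1 PC=5
Step 12: PC=5 exec 'MOV D, 5'. After: A=0 B=5 C=0 D=5 ZF=1 PC=6
Step 13: PC=6 exec 'HALT'. After: A=0 B=5 C=0 D=5 ZF=1 PC=6 HALTED
Total instructions executed: 13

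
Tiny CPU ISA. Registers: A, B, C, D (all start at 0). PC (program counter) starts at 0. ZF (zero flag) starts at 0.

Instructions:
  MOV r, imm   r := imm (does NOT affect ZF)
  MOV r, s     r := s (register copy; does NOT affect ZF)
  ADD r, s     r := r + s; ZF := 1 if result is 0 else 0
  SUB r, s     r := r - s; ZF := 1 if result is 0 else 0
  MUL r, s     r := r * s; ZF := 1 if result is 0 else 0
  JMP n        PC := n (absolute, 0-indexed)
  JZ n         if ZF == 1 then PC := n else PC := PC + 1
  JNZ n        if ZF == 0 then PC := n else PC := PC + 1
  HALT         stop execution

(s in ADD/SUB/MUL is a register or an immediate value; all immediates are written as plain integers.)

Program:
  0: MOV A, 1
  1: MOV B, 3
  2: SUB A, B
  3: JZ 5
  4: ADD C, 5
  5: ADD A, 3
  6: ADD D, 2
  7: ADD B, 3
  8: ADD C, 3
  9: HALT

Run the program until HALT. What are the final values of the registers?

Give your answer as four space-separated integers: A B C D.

Answer: 1 6 8 2

Derivation:
Step 1: PC=0 exec 'MOV A, 1'. After: A=1 B=0 C=0 D=0 ZF=0 PC=1
Step 2: PC=1 exec 'MOV B, 3'. After: A=1 B=3 C=0 D=0 ZF=0 PC=2
Step 3: PC=2 exec 'SUB A, B'. After: A=-2 B=3 C=0 D=0 ZF=0 PC=3
Step 4: PC=3 exec 'JZ 5'. After: A=-2 B=3 C=0 D=0 ZF=0 PC=4
Step 5: PC=4 exec 'ADD C, 5'. After: A=-2 B=3 C=5 D=0 ZF=0 PC=5
Step 6: PC=5 exec 'ADD A, 3'. After: A=1 B=3 C=5 D=0 ZF=0 PC=6
Step 7: PC=6 exec 'ADD D, 2'. After: A=1 B=3 C=5 D=2 ZF=0 PC=7
Step 8: PC=7 exec 'ADD B, 3'. After: A=1 B=6 C=5 D=2 ZF=0 PC=8
Step 9: PC=8 exec 'ADD C, 3'. After: A=1 B=6 C=8 D=2 ZF=0 PC=9
Step 10: PC=9 exec 'HALT'. After: A=1 B=6 C=8 D=2 ZF=0 PC=9 HALTED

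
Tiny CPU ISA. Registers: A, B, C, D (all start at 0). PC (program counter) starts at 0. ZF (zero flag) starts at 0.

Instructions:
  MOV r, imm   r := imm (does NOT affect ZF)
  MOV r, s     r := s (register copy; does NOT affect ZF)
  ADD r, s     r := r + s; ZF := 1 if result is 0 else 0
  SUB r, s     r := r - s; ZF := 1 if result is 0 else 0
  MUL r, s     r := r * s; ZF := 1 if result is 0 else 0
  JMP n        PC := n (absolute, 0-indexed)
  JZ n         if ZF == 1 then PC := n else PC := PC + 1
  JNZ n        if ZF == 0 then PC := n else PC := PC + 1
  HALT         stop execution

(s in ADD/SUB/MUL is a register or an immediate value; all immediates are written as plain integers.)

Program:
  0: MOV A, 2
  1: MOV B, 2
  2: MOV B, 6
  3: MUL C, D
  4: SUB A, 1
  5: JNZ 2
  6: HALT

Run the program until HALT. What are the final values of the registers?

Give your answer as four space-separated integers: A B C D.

Step 1: PC=0 exec 'MOV A, 2'. After: A=2 B=0 C=0 D=0 ZF=0 PC=1
Step 2: PC=1 exec 'MOV B, 2'. After: A=2 B=2 C=0 D=0 ZF=0 PC=2
Step 3: PC=2 exec 'MOV B, 6'. After: A=2 B=6 C=0 D=0 ZF=0 PC=3
Step 4: PC=3 exec 'MUL C, D'. After: A=2 B=6 C=0 D=0 ZF=1 PC=4
Step 5: PC=4 exec 'SUB A, 1'. After: A=1 B=6 C=0 D=0 ZF=0 PC=5
Step 6: PC=5 exec 'JNZ 2'. After: A=1 B=6 C=0 D=0 ZF=0 PC=2
Step 7: PC=2 exec 'MOV B, 6'. After: A=1 B=6 C=0 D=0 ZF=0 PC=3
Step 8: PC=3 exec 'MUL C, D'. After: A=1 B=6 C=0 D=0 ZF=1 PC=4
Step 9: PC=4 exec 'SUB A, 1'. After: A=0 B=6 C=0 D=0 ZF=1 PC=5
Step 10: PC=5 exec 'JNZ 2'. After: A=0 B=6 C=0 D=0 ZF=1 PC=6
Step 11: PC=6 exec 'HALT'. After: A=0 B=6 C=0 D=0 ZF=1 PC=6 HALTED

Answer: 0 6 0 0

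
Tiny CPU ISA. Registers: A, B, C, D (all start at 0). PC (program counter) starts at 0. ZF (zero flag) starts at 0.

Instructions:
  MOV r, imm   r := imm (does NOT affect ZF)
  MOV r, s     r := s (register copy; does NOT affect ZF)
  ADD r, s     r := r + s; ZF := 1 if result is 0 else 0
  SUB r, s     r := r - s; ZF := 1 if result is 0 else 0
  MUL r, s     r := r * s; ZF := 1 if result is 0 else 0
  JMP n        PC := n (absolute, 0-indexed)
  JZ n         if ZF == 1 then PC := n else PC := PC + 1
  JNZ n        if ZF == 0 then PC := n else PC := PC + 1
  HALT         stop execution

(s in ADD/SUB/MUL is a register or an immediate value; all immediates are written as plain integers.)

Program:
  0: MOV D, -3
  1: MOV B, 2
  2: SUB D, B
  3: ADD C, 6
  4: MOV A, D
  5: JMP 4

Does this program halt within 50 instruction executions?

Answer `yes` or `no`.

Answer: no

Derivation:
Step 1: PC=0 exec 'MOV D, -3'. After: A=0 B=0 C=0 D=-3 ZF=0 PC=1
Step 2: PC=1 exec 'MOV B, 2'. After: A=0 B=2 C=0 D=-3 ZF=0 PC=2
Step 3: PC=2 exec 'SUB D, B'. After: A=0 B=2 C=0 D=-5 ZF=0 PC=3
Step 4: PC=3 exec 'ADD C, 6'. After: A=0 B=2 C=6 D=-5 ZF=0 PC=4
Step 5: PC=4 exec 'MOV A, D'. After: A=-5 B=2 C=6 D=-5 ZF=0 PC=5
Step 6: PC=5 exec 'JMP 4'. After: A=-5 B=2 C=6 D=-5 ZF=0 PC=4
Step 7: PC=4 exec 'MOV A, D'. After: A=-5 B=2 C=6 D=-5 ZF=0 PC=5
State after step 7 equals state after step 5: the program is in a cycle of length 2 and will never halt.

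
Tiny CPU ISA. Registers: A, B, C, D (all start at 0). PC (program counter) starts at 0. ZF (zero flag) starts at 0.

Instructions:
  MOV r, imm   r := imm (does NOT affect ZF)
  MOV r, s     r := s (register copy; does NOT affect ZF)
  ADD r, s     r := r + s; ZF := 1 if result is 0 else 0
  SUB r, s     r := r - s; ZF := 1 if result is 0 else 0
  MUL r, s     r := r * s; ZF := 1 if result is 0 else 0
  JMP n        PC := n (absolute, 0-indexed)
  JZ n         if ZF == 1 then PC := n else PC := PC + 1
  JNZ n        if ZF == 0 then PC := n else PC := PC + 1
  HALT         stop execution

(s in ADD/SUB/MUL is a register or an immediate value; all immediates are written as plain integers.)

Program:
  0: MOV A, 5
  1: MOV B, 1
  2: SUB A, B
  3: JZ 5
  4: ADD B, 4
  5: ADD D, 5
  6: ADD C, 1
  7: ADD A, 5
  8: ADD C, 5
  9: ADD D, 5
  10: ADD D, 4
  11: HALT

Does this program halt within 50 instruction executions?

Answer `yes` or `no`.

Step 1: PC=0 exec 'MOV A, 5'. After: A=5 B=0 C=0 D=0 ZF=0 PC=1
Step 2: PC=1 exec 'MOV B, 1'. After: A=5 B=1 C=0 D=0 ZF=0 PC=2
Step 3: PC=2 exec 'SUB A, B'. After: A=4 B=1 C=0 D=0 ZF=0 PC=3
Step 4: PC=3 exec 'JZ 5'. After: A=4 B=1 C=0 D=0 ZF=0 PC=4
Step 5: PC=4 exec 'ADD B, 4'. After: A=4 B=5 C=0 D=0 ZF=0 PC=5
Step 6: PC=5 exec 'ADD D, 5'. After: A=4 B=5 C=0 D=5 ZF=0 PC=6
Step 7: PC=6 exec 'ADD C, 1'. After: A=4 B=5 C=1 D=5 ZF=0 PC=7
Step 8: PC=7 exec 'ADD A, 5'. After: A=9 B=5 C=1 D=5 ZF=0 PC=8
Step 9: PC=8 exec 'ADD C, 5'. After: A=9 B=5 C=6 D=5 ZF=0 PC=9
Step 10: PC=9 exec 'ADD D, 5'. After: A=9 B=5 C=6 D=10 ZF=0 PC=10
Step 11: PC=10 exec 'ADD D, 4'. After: A=9 B=5 C=6 D=14 ZF=0 PC=11
Step 12: PC=11 exec 'HALT'. After: A=9 B=5 C=6 D=14 ZF=0 PC=11 HALTED

Answer: yes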